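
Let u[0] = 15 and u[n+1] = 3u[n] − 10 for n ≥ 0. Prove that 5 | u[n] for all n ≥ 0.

Base case: u[0] = 15 = 5·3, so 5 | u[0].
Assume 5 | u[m], so u[m] = 5t for some integer t.
Then u[m+1] = 3u[m] − 10 = 3·(5t) − 10 = 5(3t − 2), so 5 | u[m+1].
This completes the inductive step, so 5 | u[n] for all n ≥ 0.

5 | u[n]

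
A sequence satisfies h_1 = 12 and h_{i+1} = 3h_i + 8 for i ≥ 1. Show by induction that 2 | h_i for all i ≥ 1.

Base case: h_1 = 12 = 2·6, so 2 | h_1.
Assume 2 | h_j, so h_j = 2t for some integer t.
Then h_{j+1} = 3h_j + 8 = 3·(2t) + 8 = 2(3t + 4), so 2 | h_{j+1}.
Hence 2 | h_i for every i ≥ 1, by induction.

2 | h_i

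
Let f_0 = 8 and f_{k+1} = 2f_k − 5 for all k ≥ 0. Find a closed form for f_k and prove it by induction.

Claim: f_k = 3·2^k + 5.

Base case: f_0 = 8, and 3·2^0 + 5 = 3 + 5 = 8.
Assume f_m = 3·2^m + 5 for some m ≥ 0.
Then f_{m+1} = 2f_m − 5 = 2·(3·2^m + 5) − 5 = 6·2^m + 10 − 5 = 3·2^{m+1} + 5.
So the formula holds for m+1, and by induction f_k = 3·2^k + 5 for all k ≥ 0.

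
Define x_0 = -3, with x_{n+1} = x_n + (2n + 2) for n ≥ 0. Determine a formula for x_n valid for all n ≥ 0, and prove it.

Claim: x_n = n^2 + n − 3.

Base case: x_0 = -3, and 0^2 + 0 − 3 = -3.
Assume x_j = j^2 + j − 3.
Then x_{j+1} = x_j + (2j + 2) = (j^2 + j − 3) + (2j + 2) = j^2 + 3j − 1,
and (j+1)^2 + (j+1) − 3 = j^2 + 3j − 1.
Hence x_n = n^2 + n − 3 for every n ≥ 0, by induction.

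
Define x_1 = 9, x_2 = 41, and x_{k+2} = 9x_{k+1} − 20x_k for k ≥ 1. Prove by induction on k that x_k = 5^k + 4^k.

Base cases: x_1 = 9 and 5^1 + 4^1 = 9; x_2 = 41 and 5^2 + 4^2 = 41.
Assume x_j = 5^j + 4^j for all 1 ≤ j ≤ m, where m ≥ 2.
Then x_{m+1} = 9x_m − 20x_{m−1} = 9·(5^m + 4^m) − 20·(5^{m−1} + 4^{m−1}) = (9·5 − 20)5^{m−1} + (9·4 − 20)4^{m−1} = 25·5^{m−1} + 16·4^{m−1} = 5^{m+1} + 4^{m+1}.
So the formula holds for m+1, and by strong induction x_k = 5^k + 4^k for all k ≥ 1.

x_k = 5^k + 4^k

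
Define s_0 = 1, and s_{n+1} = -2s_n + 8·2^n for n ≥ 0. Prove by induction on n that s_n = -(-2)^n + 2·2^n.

Base case: s_0 = 1, and -(-2)^0 + 2·2^0 = -1 + 2 = 1.
Assume s_j = -(-2)^j + 2·2^j for some j ≥ 0.
Then s_{j+1} = -2s_j + 8·2^j = -2·(-(-2)^j + 2·2^j) + 8·2^j = -(-2)^{j+1} − 4·2^j + 8·2^j = -(-2)^{j+1} + 4·2^j = -(-2)^{j+1} + 2·2^{j+1}.
This completes the inductive step, so s_n = -(-2)^n + 2·2^n for all n ≥ 0.

s_n = -(-2)^n + 2·2^n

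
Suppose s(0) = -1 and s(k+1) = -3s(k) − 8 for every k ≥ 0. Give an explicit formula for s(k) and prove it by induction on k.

Claim: s(k) = (-3)^k − 2.

Base case: s(0) = -1, and (-3)^0 − 2 = 1 − 2 = -1.
Assume s(j) = (-3)^j − 2 for some j ≥ 0.
Then s(j+1) = -3s(j) − 8 = -3·((-3)^j − 2) − 8 = -3·(-3)^j + 6 − 8 = (-3)^{j+1} − 2.
By induction, s(k) = (-3)^k − 2 for all k ≥ 0.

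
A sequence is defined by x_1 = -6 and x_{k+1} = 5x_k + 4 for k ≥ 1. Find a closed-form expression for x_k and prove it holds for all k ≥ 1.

Claim: x_k = -5^k − 1.

Base case: x_1 = -6, and -5^1 − 1 = -5 − 1 = -6.
Assume x_r = -5^r − 1 for some r ≥ 1.
Then x_{r+1} = 5x_r + 4 = 5·(-5^r − 1) + 4 = -5^{r+1} − 5 + 4 = -5^{r+1} − 1.
By induction, x_k = -5^k − 1 for all k ≥ 1.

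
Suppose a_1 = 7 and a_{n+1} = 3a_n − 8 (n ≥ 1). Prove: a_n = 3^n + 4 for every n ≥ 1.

Base case: a_1 = 7, and 3^1 + 4 = 3 + 4 = 7.
Assume a_m = 3^m + 4 for some m ≥ 1.
Then a_{m+1} = 3a_m − 8 = 3·(3^m + 4) − 8 = 3^{m+1} + 12 − 8 = 3^{m+1} + 4.
By induction, a_n = 3^n + 4 for all n ≥ 1.

a_n = 3^n + 4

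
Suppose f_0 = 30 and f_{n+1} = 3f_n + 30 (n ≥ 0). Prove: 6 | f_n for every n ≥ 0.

Base case: f_0 = 30 = 6·5, so 6 | f_0.
Assume 6 | f_m, so f_m = 6t for some integer t.
Then f_{m+1} = 3f_m + 30 = 3·(6t) + 30 = 6(3t + 5), so 6 | f_{m+1}.
So the property holds for m+1, and by induction 6 | f_n for all n ≥ 0.

6 | f_n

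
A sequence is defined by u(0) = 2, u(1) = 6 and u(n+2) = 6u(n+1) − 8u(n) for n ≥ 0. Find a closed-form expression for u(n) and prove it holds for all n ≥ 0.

Claim: u(n) = 2^n + 4^n.

Base cases: u(0) = 2 and 2^0 + 4^0 = 2; u(1) = 6 and 2^1 + 4^1 = 6.
Assume u(j) = 2^j + 4^j for all 0 ≤ j ≤ m, where m ≥ 1.
Then u(m+1) = 6u(m) − 8u(m−1) = 6·(2^m + 4^m) − 8·(2^{m−1} + 4^{m−1}) = (6·2 − 8)2^{m−1} + (6·4 − 8)4^{m−1} = 4·2^{m−1} + 16·4^{m−1} = 2^{m+1} + 4^{m+1}.
Hence u(n) = 2^n + 4^n for every n ≥ 0, by strong induction.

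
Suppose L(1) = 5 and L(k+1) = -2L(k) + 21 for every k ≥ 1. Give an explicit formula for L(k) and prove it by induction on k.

Claim: L(k) = (-2)^k + 7.

Base case: L(1) = 5, and (-2)^1 + 7 = -2 + 7 = 5.
Assume L(m) = (-2)^m + 7 for some m ≥ 1.
Then L(m+1) = -2L(m) + 21 = -2·((-2)^m + 7) + 21 = -2·(-2)^m − 14 + 21 = (-2)^{m+1} + 7.
So the formula holds for m+1, and by induction L(k) = (-2)^k + 7 for all k ≥ 1.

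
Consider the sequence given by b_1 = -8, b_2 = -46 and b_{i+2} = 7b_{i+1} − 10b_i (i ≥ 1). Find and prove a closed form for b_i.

Claim: b_i = 2^i − 2·5^i.

Base cases: b_1 = -8 and 2^1 − 2·5^1 = -8; b_2 = -46 and 2^2 − 2·5^2 = -46.
Assume b_j = 2^j − 2·5^j for all 1 ≤ j ≤ k, where k ≥ 2.
Then b_{k+1} = 7b_k − 10b_{k−1} = 7·(2^k − 2·5^k) − 10·(2^{k−1} − 2·5^{k−1}) = (7·2 − 10)2^{k−1} − 2·(7·5 − 10)5^{k−1} = 4·2^{k−1} − 50·5^{k−1} = 2^{k+1} − 2·5^{k+1}.
Hence b_i = 2^i − 2·5^i for every i ≥ 1, by strong induction.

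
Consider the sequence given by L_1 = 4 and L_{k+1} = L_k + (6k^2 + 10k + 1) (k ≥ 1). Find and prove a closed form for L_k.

Claim: L_k = 2k^3 + 2k^2 − 3k + 3.

Base case: L_1 = 4, and 2·1^3 + 2·1^2 − 3·1 + 3 = 4.
Assume L_m = 2m^3 + 2m^2 − 3m + 3.
Then L_{m+1} = L_m + (6m^2 + 10m + 1) = (2m^3 + 2m^2 − 3m + 3) + (6m^2 + 10m + 1) = 2m^3 + 8m^2 + 7m + 4,
and 2·(m+1)^3 + 2·(m+1)^2 − 3·(m+1) + 3 = 2m^3 + 8m^2 + 7m + 4.
By induction, L_k = 2k^3 + 2k^2 − 3k + 3 for all k ≥ 1.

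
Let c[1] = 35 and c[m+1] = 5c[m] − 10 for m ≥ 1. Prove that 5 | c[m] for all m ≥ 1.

Base case: c[1] = 35 = 5·7, so 5 | c[1].
Assume 5 | c[j], so c[j] = 5t for some integer t.
Then c[j+1] = 5c[j] − 10 = 5·(5t) − 10 = 5(5t − 2), so 5 | c[j+1].
So the property holds for j+1, and by induction 5 | c[m] for all m ≥ 1.

5 | c[m]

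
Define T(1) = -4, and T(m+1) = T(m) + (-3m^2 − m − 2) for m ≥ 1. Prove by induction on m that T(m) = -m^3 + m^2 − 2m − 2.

Base case: T(1) = -4, and -1^3 + 1^2 − 2·1 − 2 = -4.
Assume T(r) = -r^3 + r^2 − 2r − 2.
Then T(r+1) = T(r) + (-3r^2 − r − 2) = (-r^3 + r^2 − 2r − 2) + (-3r^2 − r − 2) = -r^3 − 2r^2 − 3r − 4,
and -(r+1)^3 + (r+1)^2 − 2·(r+1) − 2 = -r^3 − 2r^2 − 3r − 4.
By induction, T(m) = -m^3 + m^2 − 2m − 2 for all m ≥ 1.

T(m) = -m^3 + m^2 − 2m − 2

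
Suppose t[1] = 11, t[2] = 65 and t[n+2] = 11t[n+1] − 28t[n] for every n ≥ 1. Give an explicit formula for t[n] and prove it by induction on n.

Claim: t[n] = 7^n + 4^n.

Base cases: t[1] = 11 and 7^1 + 4^1 = 11; t[2] = 65 and 7^2 + 4^2 = 65.
Assume t[j] = 7^j + 4^j for all 1 ≤ j ≤ m, where m ≥ 2.
Then t[m+1] = 11t[m] − 28t[m−1] = 11·(7^m + 4^m) − 28·(7^{m−1} + 4^{m−1}) = (11·7 − 28)7^{m−1} + (11·4 − 28)4^{m−1} = 49·7^{m−1} + 16·4^{m−1} = 7^{m+1} + 4^{m+1}.
By strong induction, t[n] = 7^n + 4^n for all n ≥ 1.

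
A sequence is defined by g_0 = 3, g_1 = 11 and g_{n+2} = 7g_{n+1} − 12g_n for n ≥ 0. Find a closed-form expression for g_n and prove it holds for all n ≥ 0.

Claim: g_n = 2·4^n + 3^n.

Base cases: g_0 = 3 and 2·4^0 + 3^0 = 3; g_1 = 11 and 2·4^1 + 3^1 = 11.
Assume g_j = 2·4^j + 3^j for all 0 ≤ j ≤ m, where m ≥ 1.
Then g_{m+1} = 7g_m − 12g_{m−1} = 7·(2·4^m + 3^m) − 12·(2·4^{m−1} + 3^{m−1}) = 2·(7·4 − 12)4^{m−1} + (7·3 − 12)3^{m−1} = 32·4^{m−1} + 9·3^{m−1} = 2·4^{m+1} + 3^{m+1}.
Hence g_n = 2·4^n + 3^n for every n ≥ 0, by strong induction.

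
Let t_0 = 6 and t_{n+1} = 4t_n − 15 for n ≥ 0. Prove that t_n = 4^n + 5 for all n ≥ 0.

Base case: t_0 = 6, and 4^0 + 5 = 1 + 5 = 6.
Assume t_m = 4^m + 5 for some m ≥ 0.
Then t_{m+1} = 4t_m − 15 = 4·(4^m + 5) − 15 = 4^{m+1} + 20 − 15 = 4^{m+1} + 5.
This completes the inductive step, so t_n = 4^n + 5 for all n ≥ 0.

t_n = 4^n + 5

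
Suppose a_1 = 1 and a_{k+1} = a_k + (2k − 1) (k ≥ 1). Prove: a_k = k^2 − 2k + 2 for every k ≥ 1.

Base case: a_1 = 1, and 1^2 − 2·1 + 2 = 1.
Assume a_m = m^2 − 2m + 2.
Then a_{m+1} = a_m + (2m − 1) = (m^2 − 2m + 2) + (2m − 1) = m^2 + 1,
and (m+1)^2 − 2·(m+1) + 2 = m^2 + 1.
Hence a_k = k^2 − 2k + 2 for every k ≥ 1, by induction.

a_k = k^2 − 2k + 2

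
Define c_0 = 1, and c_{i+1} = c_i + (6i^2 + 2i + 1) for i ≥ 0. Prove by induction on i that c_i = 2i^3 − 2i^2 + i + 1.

Base case: c_0 = 1, and 2·0^3 − 2·0^2 + 0 + 1 = 1.
Assume c_j = 2j^3 − 2j^2 + j + 1.
Then c_{j+1} = c_j + (6j^2 + 2j + 1) = (2j^3 − 2j^2 + j + 1) + (6j^2 + 2j + 1) = 2j^3 + 4j^2 + 3j + 2,
and 2·(j+1)^3 − 2·(j+1)^2 + (j+1) + 1 = 2j^3 + 4j^2 + 3j + 2.
This completes the inductive step, so c_i = 2i^3 − 2i^2 + i + 1 for all i ≥ 0.

c_i = 2i^3 − 2i^2 + i + 1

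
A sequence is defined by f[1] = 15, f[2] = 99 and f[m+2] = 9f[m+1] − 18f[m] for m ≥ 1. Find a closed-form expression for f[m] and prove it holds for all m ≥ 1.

Claim: f[m] = 3·6^m − 3^m.

Base cases: f[1] = 15 and 3·6^1 − 3^1 = 15; f[2] = 99 and 3·6^2 − 3^2 = 99.
Assume f[i] = 3·6^i − 3^i for all 1 ≤ i ≤ j, where j ≥ 2.
Then f[j+1] = 9f[j] − 18f[j−1] = 9·(3·6^j − 3^j) − 18·(3·6^{j−1} − 3^{j−1}) = 3·(9·6 − 18)6^{j−1} − (9·3 − 18)3^{j−1} = 108·6^{j−1} − 9·3^{j−1} = 3·6^{j+1} − 3^{j+1}.
By strong induction, f[m] = 3·6^m − 3^m for all m ≥ 1.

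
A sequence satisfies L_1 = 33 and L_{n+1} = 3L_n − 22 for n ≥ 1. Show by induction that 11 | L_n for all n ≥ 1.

Base case: L_1 = 33 = 11·3, so 11 | L_1.
Assume 11 | L_k, so L_k = 11t for some integer t.
Then L_{k+1} = 3L_k − 22 = 3·(11t) − 22 = 11(3t − 2), so 11 | L_{k+1}.
So the property holds for k+1, and by induction 11 | L_n for all n ≥ 1.

11 | L_n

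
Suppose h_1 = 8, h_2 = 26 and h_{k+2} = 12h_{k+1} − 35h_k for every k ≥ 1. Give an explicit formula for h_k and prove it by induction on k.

Claim: h_k = 3·5^k − 7^k.

Base cases: h_1 = 8 and 3·5^1 − 7^1 = 8; h_2 = 26 and 3·5^2 − 7^2 = 26.
Assume h_j = 3·5^j − 7^j for all 1 ≤ j ≤ r, where r ≥ 2.
Then h_{r+1} = 12h_r − 35h_{r−1} = 12·(3·5^r − 7^r) − 35·(3·5^{r−1} − 7^{r−1}) = 3·(12·5 − 35)5^{r−1} − (12·7 − 35)7^{r−1} = 75·5^{r−1} − 49·7^{r−1} = 3·5^{r+1} − 7^{r+1}.
So the formula holds for r+1, and by strong induction h_k = 3·5^k − 7^k for all k ≥ 1.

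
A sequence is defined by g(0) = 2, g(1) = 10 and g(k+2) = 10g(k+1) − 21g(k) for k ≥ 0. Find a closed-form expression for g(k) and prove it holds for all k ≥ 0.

Claim: g(k) = 3^k + 7^k.

Base cases: g(0) = 2 and 3^0 + 7^0 = 2; g(1) = 10 and 3^1 + 7^1 = 10.
Assume g(j) = 3^j + 7^j for all 0 ≤ j ≤ r, where r ≥ 1.
Then g(r+1) = 10g(r) − 21g(r−1) = 10·(3^r + 7^r) − 21·(3^{r−1} + 7^{r−1}) = (10·3 − 21)3^{r−1} + (10·7 − 21)7^{r−1} = 9·3^{r−1} + 49·7^{r−1} = 3^{r+1} + 7^{r+1}.
By strong induction, g(k) = 3^k + 7^k for all k ≥ 0.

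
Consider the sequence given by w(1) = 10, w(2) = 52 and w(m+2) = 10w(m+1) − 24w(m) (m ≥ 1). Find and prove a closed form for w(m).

Claim: w(m) = 6^m + 4^m.

Base cases: w(1) = 10 and 6^1 + 4^1 = 10; w(2) = 52 and 6^2 + 4^2 = 52.
Assume w(j) = 6^j + 4^j for all 1 ≤ j ≤ r, where r ≥ 2.
Then w(r+1) = 10w(r) − 24w(r−1) = 10·(6^r + 4^r) − 24·(6^{r−1} + 4^{r−1}) = (10·6 − 24)6^{r−1} + (10·4 − 24)4^{r−1} = 36·6^{r−1} + 16·4^{r−1} = 6^{r+1} + 4^{r+1}.
By strong induction, w(m) = 6^m + 4^m for all m ≥ 1.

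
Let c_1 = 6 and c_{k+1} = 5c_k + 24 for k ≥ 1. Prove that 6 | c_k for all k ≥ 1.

Base case: c_1 = 6 = 6·1, so 6 | c_1.
Assume 6 | c_j, so c_j = 6t for some integer t.
Then c_{j+1} = 5c_j + 24 = 5·(6t) + 24 = 6(5t + 4), so 6 | c_{j+1}.
Hence 6 | c_k for every k ≥ 1, by induction.

6 | c_k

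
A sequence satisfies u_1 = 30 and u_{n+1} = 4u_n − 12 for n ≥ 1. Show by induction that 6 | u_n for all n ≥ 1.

Base case: u_1 = 30 = 6·5, so 6 | u_1.
Assume 6 | u_j, so u_j = 6t for some integer t.
Then u_{j+1} = 4u_j − 12 = 4·(6t) − 12 = 6(4t − 2), so 6 | u_{j+1}.
This completes the inductive step, so 6 | u_n for all n ≥ 1.

6 | u_n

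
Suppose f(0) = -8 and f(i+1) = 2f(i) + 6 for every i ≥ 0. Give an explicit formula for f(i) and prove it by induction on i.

Claim: f(i) = -2^{i+1} − 6.

Base case: f(0) = -8, and -2^{0+1} − 6 = -2 − 6 = -8.
Assume f(m) = -2^{m+1} − 6 for some m ≥ 0.
Then f(m+1) = 2f(m) + 6 = 2·(-2^{m+1} − 6) + 6 = -2^{m+2} − 12 + 6 = -2^{m+2} − 6.
By induction, f(i) = -2^{i+1} − 6 for all i ≥ 0.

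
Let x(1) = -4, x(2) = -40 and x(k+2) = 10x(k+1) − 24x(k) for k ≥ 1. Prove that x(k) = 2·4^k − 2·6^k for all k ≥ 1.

Base cases: x(1) = -4 and 2·4^1 − 2·6^1 = -4; x(2) = -40 and 2·4^2 − 2·6^2 = -40.
Assume x(i) = 2·4^i − 2·6^i for all 1 ≤ i ≤ j, where j ≥ 2.
Then x(j+1) = 10x(j) − 24x(j−1) = 10·(2·4^j − 2·6^j) − 24·(2·4^{j−1} − 2·6^{j−1}) = 2·(10·4 − 24)4^{j−1} − 2·(10·6 − 24)6^{j−1} = 32·4^{j−1} − 72·6^{j−1} = 2·4^{j+1} − 2·6^{j+1}.
By strong induction, x(k) = 2·4^k − 2·6^k for all k ≥ 1.

x(k) = 2·4^k − 2·6^k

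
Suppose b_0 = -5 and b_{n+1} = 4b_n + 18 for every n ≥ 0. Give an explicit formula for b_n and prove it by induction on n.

Claim: b_n = 4^n − 6.

Base case: b_0 = -5, and 4^0 − 6 = 1 − 6 = -5.
Assume b_m = 4^m − 6 for some m ≥ 0.
Then b_{m+1} = 4b_m + 18 = 4·(4^m − 6) + 18 = 4^{m+1} − 24 + 18 = 4^{m+1} − 6.
This completes the inductive step, so b_n = 4^n − 6 for all n ≥ 0.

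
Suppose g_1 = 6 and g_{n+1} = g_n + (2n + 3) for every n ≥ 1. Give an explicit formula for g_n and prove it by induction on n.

Claim: g_n = n^2 + 2n + 3.

Base case: g_1 = 6, and 1^2 + 2·1 + 3 = 6.
Assume g_m = m^2 + 2m + 3.
Then g_{m+1} = g_m + (2m + 3) = (m^2 + 2m + 3) + (2m + 3) = m^2 + 4m + 6,
and (m+1)^2 + 2·(m+1) + 3 = m^2 + 4m + 6.
Hence g_n = n^2 + 2n + 3 for every n ≥ 1, by induction.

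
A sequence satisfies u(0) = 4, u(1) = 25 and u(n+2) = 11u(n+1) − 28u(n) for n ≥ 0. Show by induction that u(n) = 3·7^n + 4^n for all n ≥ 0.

Base cases: u(0) = 4 and 3·7^0 + 4^0 = 4; u(1) = 25 and 3·7^1 + 4^1 = 25.
Assume u(j) = 3·7^j + 4^j for all 0 ≤ j ≤ k, where k ≥ 1.
Then u(k+1) = 11u(k) − 28u(k−1) = 11·(3·7^k + 4^k) − 28·(3·7^{k−1} + 4^{k−1}) = 3·(11·7 − 28)7^{k−1} + (11·4 − 28)4^{k−1} = 147·7^{k−1} + 16·4^{k−1} = 3·7^{k+1} + 4^{k+1}.
Hence u(n) = 3·7^n + 4^n for every n ≥ 0, by strong induction.

u(n) = 3·7^n + 4^n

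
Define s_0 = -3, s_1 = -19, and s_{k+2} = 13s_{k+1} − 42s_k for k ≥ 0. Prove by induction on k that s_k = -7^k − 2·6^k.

Base cases: s_0 = -3 and -7^0 − 2·6^0 = -3; s_1 = -19 and -7^1 − 2·6^1 = -19.
Assume s_i = -7^i − 2·6^i for all 0 ≤ i ≤ j, where j ≥ 1.
Then s_{j+1} = 13s_j − 42s_{j−1} = 13·(-7^j − 2·6^j) − 42·(-7^{j−1} − 2·6^{j−1}) = -(13·7 − 42)7^{j−1} − 2·(13·6 − 42)6^{j−1} = -49·7^{j−1} − 72·6^{j−1} = -7^{j+1} − 2·6^{j+1}.
Hence s_k = -7^k − 2·6^k for every k ≥ 0, by strong induction.

s_k = -7^k − 2·6^k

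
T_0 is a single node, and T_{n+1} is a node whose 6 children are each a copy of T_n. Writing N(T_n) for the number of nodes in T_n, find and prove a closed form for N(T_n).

Claim: N(T_n) = (6^{n+1} − 1)/5.

Base case: N(T_0) = 1, and (6^{0+1} − 1)/5 = 1.
Assume N(T_j) = (6^{j+1} − 1)/5.
Then N(T_{j+1}) = 1 + 6N(T_j) = 1 + 6·(6^{j+1} − 1)/5 = 1 + (6^{j+2} − 6)/5 = (5 + 6^{j+2} − 6)/5 = (6^{j+2} − 1)/5.
So the formula holds for j+1, and by induction N(T_n) = (6^{n+1} − 1)/5 for all n ≥ 0.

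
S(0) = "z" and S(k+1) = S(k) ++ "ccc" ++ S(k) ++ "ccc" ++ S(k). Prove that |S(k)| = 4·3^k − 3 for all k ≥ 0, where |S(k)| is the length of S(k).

Base case: |S(0)| = 1, and 4·3^0 − 3 = 1.
Assume |S(m)| = 4·3^m − 3.
Then |S(m+1)| = 3|S(m)| + 6 = 3(4·3^m − 3) + 6 = 4·3^{m+1} − 9 + 6 = 4·3^{m+1} − 3.
Hence |S(k)| = 4·3^k − 3 for every k ≥ 0, by induction.

|S(k)| = 4·3^k − 3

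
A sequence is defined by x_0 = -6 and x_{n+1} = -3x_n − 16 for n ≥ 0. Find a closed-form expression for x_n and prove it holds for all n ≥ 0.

Claim: x_n = -2·(-3)^n − 4.

Base case: x_0 = -6, and -2·(-3)^0 − 4 = -2 − 4 = -6.
Assume x_j = -2·(-3)^j − 4 for some j ≥ 0.
Then x_{j+1} = -3x_j − 16 = -3·(-2·(-3)^j − 4) − 16 = 6·(-3)^j + 12 − 16 = -2·(-3)^{j+1} − 4.
Hence x_n = -2·(-3)^n − 4 for every n ≥ 0, by induction.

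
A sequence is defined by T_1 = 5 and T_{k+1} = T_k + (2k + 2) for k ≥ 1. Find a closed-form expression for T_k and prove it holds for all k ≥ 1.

Claim: T_k = k^2 + k + 3.

Base case: T_1 = 5, and 1^2 + 1 + 3 = 5.
Assume T_r = r^2 + r + 3.
Then T_{r+1} = T_r + (2r + 2) = (r^2 + r + 3) + (2r + 2) = r^2 + 3r + 5,
and (r+1)^2 + (r+1) + 3 = r^2 + 3r + 5.
This completes the inductive step, so T_k = k^2 + k + 3 for all k ≥ 1.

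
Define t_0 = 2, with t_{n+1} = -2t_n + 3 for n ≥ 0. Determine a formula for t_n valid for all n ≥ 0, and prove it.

Claim: t_n = (-2)^n + 1.

Base case: t_0 = 2, and (-2)^0 + 1 = 1 + 1 = 2.
Assume t_m = (-2)^m + 1 for some m ≥ 0.
Then t_{m+1} = -2t_m + 3 = -2·((-2)^m + 1) + 3 = -2·(-2)^m − 2 + 3 = (-2)^{m+1} + 1.
Hence t_n = (-2)^n + 1 for every n ≥ 0, by induction.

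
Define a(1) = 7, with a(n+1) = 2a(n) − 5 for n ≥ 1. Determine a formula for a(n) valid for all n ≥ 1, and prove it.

Claim: a(n) = 2^n + 5.

Base case: a(1) = 7, and 2^1 + 5 = 2 + 5 = 7.
Assume a(m) = 2^m + 5 for some m ≥ 1.
Then a(m+1) = 2a(m) − 5 = 2·(2^m + 5) − 5 = 2^{m+1} + 10 − 5 = 2^{m+1} + 5.
By induction, a(n) = 2^n + 5 for all n ≥ 1.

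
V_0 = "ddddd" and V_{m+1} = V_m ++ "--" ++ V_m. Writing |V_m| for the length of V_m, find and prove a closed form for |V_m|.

Claim: |V_m| = 7·2^m − 2.

Base case: |V_0| = 5, and 7·2^0 − 2 = 5.
Assume |V_j| = 7·2^j − 2.
Then |V_{j+1}| = |V_j| + 2 + |V_j| = 2|V_j| + 2 = 2(7·2^j − 2) + 2 = 7·2^{j+1} − 4 + 2 = 7·2^{j+1} − 2.
This completes the inductive step, so |V_m| = 7·2^m − 2 for all m ≥ 0.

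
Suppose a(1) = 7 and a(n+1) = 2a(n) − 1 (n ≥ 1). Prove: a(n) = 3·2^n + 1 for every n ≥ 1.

Base case: a(1) = 7, and 3·2^1 + 1 = 6 + 1 = 7.
Assume a(k) = 3·2^k + 1 for some k ≥ 1.
Then a(k+1) = 2a(k) − 1 = 2·(3·2^k + 1) − 1 = 6·2^k + 2 − 1 = 3·2^{k+1} + 1.
Hence a(n) = 3·2^n + 1 for every n ≥ 1, by induction.

a(n) = 3·2^n + 1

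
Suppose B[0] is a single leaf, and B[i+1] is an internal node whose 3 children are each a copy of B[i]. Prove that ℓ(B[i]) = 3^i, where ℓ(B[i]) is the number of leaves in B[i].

Base case: ℓ(B[0]) = 1, and 3^0 = 1.
Assume ℓ(B[j]) = 3^j.
Then ℓ(B[j+1]) = 3·ℓ(B[j]) = 3·3^j = 3^{j+1}.
By induction, ℓ(B[i]) = 3^i for all i ≥ 0.

ℓ(B[i]) = 3^i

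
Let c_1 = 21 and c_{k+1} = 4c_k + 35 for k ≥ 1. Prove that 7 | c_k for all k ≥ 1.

Base case: c_1 = 21 = 7·3, so 7 | c_1.
Assume 7 | c_j, so c_j = 7t for some integer t.
Then c_{j+1} = 4c_j + 35 = 4·(7t) + 35 = 7(4t + 5), so 7 | c_{j+1}.
This completes the inductive step, so 7 | c_k for all k ≥ 1.

7 | c_k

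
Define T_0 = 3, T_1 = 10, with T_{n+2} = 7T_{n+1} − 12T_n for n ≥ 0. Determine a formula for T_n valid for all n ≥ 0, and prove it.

Claim: T_n = 4^n + 2·3^n.

Base cases: T_0 = 3 and 4^0 + 2·3^0 = 3; T_1 = 10 and 4^1 + 2·3^1 = 10.
Assume T_j = 4^j + 2·3^j for all 0 ≤ j ≤ r, where r ≥ 1.
Then T_{r+1} = 7T_r − 12T_{r−1} = 7·(4^r + 2·3^r) − 12·(4^{r−1} + 2·3^{r−1}) = (7·4 − 12)4^{r−1} + 2·(7·3 − 12)3^{r−1} = 16·4^{r−1} + 18·3^{r−1} = 4^{r+1} + 2·3^{r+1}.
Hence T_n = 4^n + 2·3^n for every n ≥ 0, by strong induction.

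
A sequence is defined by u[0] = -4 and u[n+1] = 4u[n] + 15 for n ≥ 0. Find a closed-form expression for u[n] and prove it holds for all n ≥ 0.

Claim: u[n] = 4^n − 5.

Base case: u[0] = -4, and 4^0 − 5 = 1 − 5 = -4.
Assume u[r] = 4^r − 5 for some r ≥ 0.
Then u[r+1] = 4u[r] + 15 = 4·(4^r − 5) + 15 = 4^{r+1} − 20 + 15 = 4^{r+1} − 5.
So the formula holds for r+1, and by induction u[n] = 4^n − 5 for all n ≥ 0.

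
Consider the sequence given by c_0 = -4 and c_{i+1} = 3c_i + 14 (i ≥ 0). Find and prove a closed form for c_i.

Claim: c_i = 3^{i+1} − 7.

Base case: c_0 = -4, and 3^{0+1} − 7 = 3 − 7 = -4.
Assume c_j = 3^{j+1} − 7 for some j ≥ 0.
Then c_{j+1} = 3c_j + 14 = 3·(3^{j+1} − 7) + 14 = 3^{j+2} − 21 + 14 = 3^{j+2} − 7.
So the formula holds for j+1, and by induction c_i = 3^{i+1} − 7 for all i ≥ 0.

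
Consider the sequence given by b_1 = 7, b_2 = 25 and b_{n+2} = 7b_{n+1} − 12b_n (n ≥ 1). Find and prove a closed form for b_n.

Claim: b_n = 3^n + 4^n.

Base cases: b_1 = 7 and 3^1 + 4^1 = 7; b_2 = 25 and 3^2 + 4^2 = 25.
Assume b_j = 3^j + 4^j for all 1 ≤ j ≤ m, where m ≥ 2.
Then b_{m+1} = 7b_m − 12b_{m−1} = 7·(3^m + 4^m) − 12·(3^{m−1} + 4^{m−1}) = (7·3 − 12)3^{m−1} + (7·4 − 12)4^{m−1} = 9·3^{m−1} + 16·4^{m−1} = 3^{m+1} + 4^{m+1}.
This completes the inductive step, so b_n = 3^n + 4^n for all n ≥ 1.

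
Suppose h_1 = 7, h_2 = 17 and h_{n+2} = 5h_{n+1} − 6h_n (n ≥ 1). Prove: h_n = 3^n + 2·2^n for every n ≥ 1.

Base cases: h_1 = 7 and 3^1 + 2·2^1 = 7; h_2 = 17 and 3^2 + 2·2^2 = 17.
Assume h_j = 3^j + 2·2^j for all 1 ≤ j ≤ k, where k ≥ 2.
Then h_{k+1} = 5h_k − 6h_{k−1} = 5·(3^k + 2·2^k) − 6·(3^{k−1} + 2·2^{k−1}) = (5·3 − 6)3^{k−1} + 2·(5·2 − 6)2^{k−1} = 9·3^{k−1} + 8·2^{k−1} = 3^{k+1} + 2·2^{k+1}.
So the formula holds for k+1, and by strong induction h_n = 3^n + 2·2^n for all n ≥ 1.

h_n = 3^n + 2·2^n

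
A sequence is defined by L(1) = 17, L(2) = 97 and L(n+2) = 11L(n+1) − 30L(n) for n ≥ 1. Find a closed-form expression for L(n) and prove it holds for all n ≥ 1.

Claim: L(n) = 5^n + 2·6^n.

Base cases: L(1) = 17 and 5^1 + 2·6^1 = 17; L(2) = 97 and 5^2 + 2·6^2 = 97.
Assume L(j) = 5^j + 2·6^j for all 1 ≤ j ≤ m, where m ≥ 2.
Then L(m+1) = 11L(m) − 30L(m−1) = 11·(5^m + 2·6^m) − 30·(5^{m−1} + 2·6^{m−1}) = (11·5 − 30)5^{m−1} + 2·(11·6 − 30)6^{m−1} = 25·5^{m−1} + 72·6^{m−1} = 5^{m+1} + 2·6^{m+1}.
So the formula holds for m+1, and by strong induction L(n) = 5^n + 2·6^n for all n ≥ 1.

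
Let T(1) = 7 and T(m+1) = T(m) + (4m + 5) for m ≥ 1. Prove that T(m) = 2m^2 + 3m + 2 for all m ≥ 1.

Base case: T(1) = 7, and 2·1^2 + 3·1 + 2 = 7.
Assume T(j) = 2j^2 + 3j + 2.
Then T(j+1) = T(j) + (4j + 5) = (2j^2 + 3j + 2) + (4j + 5) = 2j^2 + 7j + 7,
and 2·(j+1)^2 + 3·(j+1) + 2 = 2j^2 + 7j + 7.
Hence T(m) = 2m^2 + 3m + 2 for every m ≥ 1, by induction.

T(m) = 2m^2 + 3m + 2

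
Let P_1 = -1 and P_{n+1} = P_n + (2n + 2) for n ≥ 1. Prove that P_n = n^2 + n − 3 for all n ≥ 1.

Base case: P_1 = -1, and 1^2 + 1 − 3 = -1.
Assume P_k = k^2 + k − 3.
Then P_{k+1} = P_k + (2k + 2) = (k^2 + k − 3) + (2k + 2) = k^2 + 3k − 1,
and (k+1)^2 + (k+1) − 3 = k^2 + 3k − 1.
This completes the inductive step, so P_n = n^2 + n − 3 for all n ≥ 1.

P_n = n^2 + n − 3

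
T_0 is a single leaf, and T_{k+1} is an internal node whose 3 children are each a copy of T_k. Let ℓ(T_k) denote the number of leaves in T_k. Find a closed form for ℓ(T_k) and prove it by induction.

Claim: ℓ(T_k) = 3^k.

Base case: ℓ(T_0) = 1, and 3^0 = 1.
Assume ℓ(T_m) = 3^m.
Then ℓ(T_{m+1}) = 3·ℓ(T_m) = 3·3^m = 3^{m+1}.
Hence ℓ(T_k) = 3^k for every k ≥ 0, by induction.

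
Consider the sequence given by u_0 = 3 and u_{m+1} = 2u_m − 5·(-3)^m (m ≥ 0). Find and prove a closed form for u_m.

Claim: u_m = 2·2^m + (-3)^m.

Base case: u_0 = 3, and 2·2^0 + (-3)^0 = 2 + 1 = 3.
Assume u_k = 2·2^k + (-3)^k for some k ≥ 0.
Then u_{k+1} = 2u_k − 5·(-3)^k = 2·(2·2^k + (-3)^k) − 5·(-3)^k = 2·2^{k+1} + 2·(-3)^k − 5·(-3)^k = 2·2^{k+1} − 3·(-3)^k = 2·2^{k+1} + (-3)^{k+1}.
So the formula holds for k+1, and by induction u_m = 2·2^m + (-3)^m for all m ≥ 0.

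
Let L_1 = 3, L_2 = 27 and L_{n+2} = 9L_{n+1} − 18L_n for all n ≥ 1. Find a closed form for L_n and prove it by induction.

Claim: L_n = -3^n + 6^n.

Base cases: L_1 = 3 and -3^1 + 6^1 = 3; L_2 = 27 and -3^2 + 6^2 = 27.
Assume L_j = -3^j + 6^j for all 1 ≤ j ≤ r, where r ≥ 2.
Then L_{r+1} = 9L_r − 18L_{r−1} = 9·(-3^r + 6^r) − 18·(-3^{r−1} + 6^{r−1}) = -(9·3 − 18)3^{r−1} + (9·6 − 18)6^{r−1} = -9·3^{r−1} + 36·6^{r−1} = -3^{r+1} + 6^{r+1}.
Hence L_n = -3^n + 6^n for every n ≥ 1, by strong induction.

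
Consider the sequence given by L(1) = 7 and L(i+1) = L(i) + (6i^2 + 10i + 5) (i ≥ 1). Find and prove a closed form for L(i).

Claim: L(i) = 2i^3 + 2i^2 + i + 2.

Base case: L(1) = 7, and 2·1^3 + 2·1^2 + 1 + 2 = 7.
Assume L(r) = 2r^3 + 2r^2 + r + 2.
Then L(r+1) = L(r) + (6r^2 + 10r + 5) = (2r^3 + 2r^2 + r + 2) + (6r^2 + 10r + 5) = 2r^3 + 8r^2 + 11r + 7,
and 2·(r+1)^3 + 2·(r+1)^2 + (r+1) + 2 = 2r^3 + 8r^2 + 11r + 7.
By induction, L(i) = 2i^3 + 2i^2 + i + 2 for all i ≥ 1.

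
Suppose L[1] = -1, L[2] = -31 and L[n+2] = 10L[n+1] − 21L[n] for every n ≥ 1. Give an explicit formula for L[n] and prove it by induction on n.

Claim: L[n] = 2·3^n − 7^n.

Base cases: L[1] = -1 and 2·3^1 − 7^1 = -1; L[2] = -31 and 2·3^2 − 7^2 = -31.
Assume L[i] = 2·3^i − 7^i for all 1 ≤ i ≤ j, where j ≥ 2.
Then L[j+1] = 10L[j] − 21L[j−1] = 10·(2·3^j − 7^j) − 21·(2·3^{j−1} − 7^{j−1}) = 2·(10·3 − 21)3^{j−1} − (10·7 − 21)7^{j−1} = 18·3^{j−1} − 49·7^{j−1} = 2·3^{j+1} − 7^{j+1}.
So the formula holds for j+1, and by strong induction L[n] = 2·3^n − 7^n for all n ≥ 1.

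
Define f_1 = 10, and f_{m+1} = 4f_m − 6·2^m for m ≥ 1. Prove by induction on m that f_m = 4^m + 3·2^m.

Base case: f_1 = 10, and 4^1 + 3·2^1 = 4 + 6 = 10.
Assume f_j = 4^j + 3·2^j for some j ≥ 1.
Then f_{j+1} = 4f_j − 6·2^j = 4·(4^j + 3·2^j) − 6·2^j = 4^{j+1} + 12·2^j − 6·2^j = 4^{j+1} + 6·2^j = 4^{j+1} + 3·2^{j+1}.
So the formula holds for j+1, and by induction f_m = 4^m + 3·2^m for all m ≥ 1.

f_m = 4^m + 3·2^m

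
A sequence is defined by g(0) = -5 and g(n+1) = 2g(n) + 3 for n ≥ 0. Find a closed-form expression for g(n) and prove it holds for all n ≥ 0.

Claim: g(n) = -2^{n+1} − 3.

Base case: g(0) = -5, and -2^{0+1} − 3 = -2 − 3 = -5.
Assume g(r) = -2^{r+1} − 3 for some r ≥ 0.
Then g(r+1) = 2g(r) + 3 = 2·(-2^{r+1} − 3) + 3 = -2^{r+2} − 6 + 3 = -2^{r+2} − 3.
By induction, g(n) = -2^{n+1} − 3 for all n ≥ 0.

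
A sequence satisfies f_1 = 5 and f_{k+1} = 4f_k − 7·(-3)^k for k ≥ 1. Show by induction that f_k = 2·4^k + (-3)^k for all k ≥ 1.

Base case: f_1 = 5, and 2·4^1 + (-3)^1 = 8 − 3 = 5.
Assume f_j = 2·4^j + (-3)^j for some j ≥ 1.
Then f_{j+1} = 4f_j − 7·(-3)^j = 4·(2·4^j + (-3)^j) − 7·(-3)^j = 2·4^{j+1} + 4·(-3)^j − 7·(-3)^j = 2·4^{j+1} − 3·(-3)^j = 2·4^{j+1} + (-3)^{j+1}.
So the formula holds for j+1, and by induction f_k = 2·4^k + (-3)^k for all k ≥ 1.

f_k = 2·4^k + (-3)^k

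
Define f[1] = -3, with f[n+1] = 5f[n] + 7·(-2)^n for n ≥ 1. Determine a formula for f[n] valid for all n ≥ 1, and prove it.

Claim: f[n] = -5^n − (-2)^n.

Base case: f[1] = -3, and -5^1 − (-2)^1 = -5 + 2 = -3.
Assume f[r] = -5^r − (-2)^r for some r ≥ 1.
Then f[r+1] = 5f[r] + 7·(-2)^r = 5·(-5^r − (-2)^r) + 7·(-2)^r = -5^{r+1} − 5·(-2)^r + 7·(-2)^r = -5^{r+1} + 2·(-2)^r = -5^{r+1} − (-2)^{r+1}.
This completes the inductive step, so f[n] = -5^n − (-2)^n for all n ≥ 1.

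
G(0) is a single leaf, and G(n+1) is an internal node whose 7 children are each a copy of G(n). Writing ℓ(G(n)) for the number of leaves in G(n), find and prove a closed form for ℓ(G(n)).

Claim: ℓ(G(n)) = 7^n.

Base case: ℓ(G(0)) = 1, and 7^0 = 1.
Assume ℓ(G(m)) = 7^m.
Then ℓ(G(m+1)) = 7·ℓ(G(m)) = 7·7^m = 7^{m+1}.
This completes the inductive step, so ℓ(G(n)) = 7^n for all n ≥ 0.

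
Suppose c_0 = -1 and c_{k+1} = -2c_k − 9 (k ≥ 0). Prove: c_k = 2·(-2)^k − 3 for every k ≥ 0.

Base case: c_0 = -1, and 2·(-2)^0 − 3 = 2 − 3 = -1.
Assume c_r = 2·(-2)^r − 3 for some r ≥ 0.
Then c_{r+1} = -2c_r − 9 = -2·(2·(-2)^r − 3) − 9 = -4·(-2)^r + 6 − 9 = 2·(-2)^{r+1} − 3.
By induction, c_k = 2·(-2)^k − 3 for all k ≥ 0.

c_k = 2·(-2)^k − 3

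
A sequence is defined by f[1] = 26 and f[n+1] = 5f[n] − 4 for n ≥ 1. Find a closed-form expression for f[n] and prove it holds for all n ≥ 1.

Claim: f[n] = 5^{n+1} + 1.

Base case: f[1] = 26, and 5^{1+1} + 1 = 25 + 1 = 26.
Assume f[k] = 5^{k+1} + 1 for some k ≥ 1.
Then f[k+1] = 5f[k] − 4 = 5·(5^{k+1} + 1) − 4 = 5^{k+2} + 5 − 4 = 5^{k+2} + 1.
By induction, f[n] = 5^{n+1} + 1 for all n ≥ 1.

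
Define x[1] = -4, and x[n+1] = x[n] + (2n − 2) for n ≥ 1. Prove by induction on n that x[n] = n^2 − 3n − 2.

Base case: x[1] = -4, and 1^2 − 3·1 − 2 = -4.
Assume x[m] = m^2 − 3m − 2.
Then x[m+1] = x[m] + (2m − 2) = (m^2 − 3m − 2) + (2m − 2) = m^2 − m − 4,
and (m+1)^2 − 3·(m+1) − 2 = m^2 − m − 4.
This completes the inductive step, so x[n] = n^2 − 3n − 2 for all n ≥ 1.

x[n] = n^2 − 3n − 2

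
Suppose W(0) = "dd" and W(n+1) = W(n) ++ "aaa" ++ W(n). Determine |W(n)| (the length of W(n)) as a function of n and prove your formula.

Claim: |W(n)| = 5·2^n − 3.

Base case: |W(0)| = 2, and 5·2^0 − 3 = 2.
Assume |W(r)| = 5·2^r − 3.
Then |W(r+1)| = |W(r)| + 3 + |W(r)| = 2|W(r)| + 3 = 2(5·2^r − 3) + 3 = 5·2^{r+1} − 6 + 3 = 5·2^{r+1} − 3.
By induction, |W(n)| = 5·2^n − 3 for all n ≥ 0.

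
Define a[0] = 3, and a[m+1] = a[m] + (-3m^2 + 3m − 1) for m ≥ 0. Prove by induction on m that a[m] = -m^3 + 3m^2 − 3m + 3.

Base case: a[0] = 3, and -0^3 + 3·0^2 − 3·0 + 3 = 3.
Assume a[j] = -j^3 + 3j^2 − 3j + 3.
Then a[j+1] = a[j] + (-3j^2 + 3j − 1) = (-j^3 + 3j^2 − 3j + 3) + (-3j^2 + 3j − 1) = -j^3 + 2,
and -(j+1)^3 + 3·(j+1)^2 − 3·(j+1) + 3 = -j^3 + 2.
By induction, a[m] = -m^3 + 3m^2 − 3m + 3 for all m ≥ 0.

a[m] = -m^3 + 3m^2 − 3m + 3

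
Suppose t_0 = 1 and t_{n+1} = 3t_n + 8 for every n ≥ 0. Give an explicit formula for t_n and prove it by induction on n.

Claim: t_n = 5·3^n − 4.

Base case: t_0 = 1, and 5·3^0 − 4 = 5 − 4 = 1.
Assume t_j = 5·3^j − 4 for some j ≥ 0.
Then t_{j+1} = 3t_j + 8 = 3·(5·3^j − 4) + 8 = 15·3^j − 12 + 8 = 5·3^{j+1} − 4.
So the formula holds for j+1, and by induction t_n = 5·3^n − 4 for all n ≥ 0.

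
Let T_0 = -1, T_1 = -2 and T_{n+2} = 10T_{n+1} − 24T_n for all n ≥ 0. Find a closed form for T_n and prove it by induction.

Claim: T_n = 6^n − 2·4^n.

Base cases: T_0 = -1 and 6^0 − 2·4^0 = -1; T_1 = -2 and 6^1 − 2·4^1 = -2.
Assume T_j = 6^j − 2·4^j for all 0 ≤ j ≤ m, where m ≥ 1.
Then T_{m+1} = 10T_m − 24T_{m−1} = 10·(6^m − 2·4^m) − 24·(6^{m−1} − 2·4^{m−1}) = (10·6 − 24)6^{m−1} − 2·(10·4 − 24)4^{m−1} = 36·6^{m−1} − 32·4^{m−1} = 6^{m+1} − 2·4^{m+1}.
By strong induction, T_n = 6^n − 2·4^n for all n ≥ 0.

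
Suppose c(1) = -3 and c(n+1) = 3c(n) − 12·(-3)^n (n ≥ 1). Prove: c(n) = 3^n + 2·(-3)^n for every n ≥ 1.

Base case: c(1) = -3, and 3^1 + 2·(-3)^1 = 3 − 6 = -3.
Assume c(r) = 3^r + 2·(-3)^r for some r ≥ 1.
Then c(r+1) = 3c(r) − 12·(-3)^r = 3·(3^r + 2·(-3)^r) − 12·(-3)^r = 3^{r+1} + 6·(-3)^r − 12·(-3)^r = 3^{r+1} − 6·(-3)^r = 3^{r+1} + 2·(-3)^{r+1}.
Hence c(n) = 3^n + 2·(-3)^n for every n ≥ 1, by induction.

c(n) = 3^n + 2·(-3)^n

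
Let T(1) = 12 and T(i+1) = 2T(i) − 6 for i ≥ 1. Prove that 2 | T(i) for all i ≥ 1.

Base case: T(1) = 12 = 2·6, so 2 | T(1).
Assume 2 | T(r), so T(r) = 2t for some integer t.
Then T(r+1) = 2T(r) − 6 = 2·(2t) − 6 = 2(2t − 3), so 2 | T(r+1).
So the property holds for r+1, and by induction 2 | T(i) for all i ≥ 1.

2 | T(i)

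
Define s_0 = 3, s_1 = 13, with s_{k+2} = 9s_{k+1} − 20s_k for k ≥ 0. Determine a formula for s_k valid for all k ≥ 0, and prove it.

Claim: s_k = 5^k + 2·4^k.

Base cases: s_0 = 3 and 5^0 + 2·4^0 = 3; s_1 = 13 and 5^1 + 2·4^1 = 13.
Assume s_j = 5^j + 2·4^j for all 0 ≤ j ≤ m, where m ≥ 1.
Then s_{m+1} = 9s_m − 20s_{m−1} = 9·(5^m + 2·4^m) − 20·(5^{m−1} + 2·4^{m−1}) = (9·5 − 20)5^{m−1} + 2·(9·4 − 20)4^{m−1} = 25·5^{m−1} + 32·4^{m−1} = 5^{m+1} + 2·4^{m+1}.
This completes the inductive step, so s_k = 5^k + 2·4^k for all k ≥ 0.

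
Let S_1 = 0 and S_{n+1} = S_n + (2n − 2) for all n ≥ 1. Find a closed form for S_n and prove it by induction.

Claim: S_n = n^2 − 3n + 2.

Base case: S_1 = 0, and 1^2 − 3·1 + 2 = 0.
Assume S_j = j^2 − 3j + 2.
Then S_{j+1} = S_j + (2j − 2) = (j^2 − 3j + 2) + (2j − 2) = j^2 − j,
and (j+1)^2 − 3·(j+1) + 2 = j^2 − j.
By induction, S_n = n^2 − 3n + 2 for all n ≥ 1.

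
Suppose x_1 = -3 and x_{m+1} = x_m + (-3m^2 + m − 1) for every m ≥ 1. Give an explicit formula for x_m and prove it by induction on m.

Claim: x_m = -m^3 + 2m^2 − 2m − 2.

Base case: x_1 = -3, and -1^3 + 2·1^2 − 2·1 − 2 = -3.
Assume x_r = -r^3 + 2r^2 − 2r − 2.
Then x_{r+1} = x_r + (-3r^2 + r − 1) = (-r^3 + 2r^2 − 2r − 2) + (-3r^2 + r − 1) = -r^3 − r^2 − r − 3,
and -(r+1)^3 + 2·(r+1)^2 − 2·(r+1) − 2 = -r^3 − r^2 − r − 3.
By induction, x_m = -m^3 + 2m^2 − 2m − 2 for all m ≥ 1.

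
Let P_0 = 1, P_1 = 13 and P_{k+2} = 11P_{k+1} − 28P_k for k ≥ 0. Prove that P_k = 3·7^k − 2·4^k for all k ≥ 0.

Base cases: P_0 = 1 and 3·7^0 − 2·4^0 = 1; P_1 = 13 and 3·7^1 − 2·4^1 = 13.
Assume P_j = 3·7^j − 2·4^j for all 0 ≤ j ≤ r, where r ≥ 1.
Then P_{r+1} = 11P_r − 28P_{r−1} = 11·(3·7^r − 2·4^r) − 28·(3·7^{r−1} − 2·4^{r−1}) = 3·(11·7 − 28)7^{r−1} − 2·(11·4 − 28)4^{r−1} = 147·7^{r−1} − 32·4^{r−1} = 3·7^{r+1} − 2·4^{r+1}.
Hence P_k = 3·7^k − 2·4^k for every k ≥ 0, by strong induction.

P_k = 3·7^k − 2·4^k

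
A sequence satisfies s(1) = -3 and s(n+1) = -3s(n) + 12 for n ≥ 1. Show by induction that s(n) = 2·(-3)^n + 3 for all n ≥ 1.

Base case: s(1) = -3, and 2·(-3)^1 + 3 = -6 + 3 = -3.
Assume s(j) = 2·(-3)^j + 3 for some j ≥ 1.
Then s(j+1) = -3s(j) + 12 = -3·(2·(-3)^j + 3) + 12 = -6·(-3)^j − 9 + 12 = 2·(-3)^{j+1} + 3.
By induction, s(n) = 2·(-3)^n + 3 for all n ≥ 1.

s(n) = 2·(-3)^n + 3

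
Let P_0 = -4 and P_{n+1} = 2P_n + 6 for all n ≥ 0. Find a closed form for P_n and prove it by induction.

Claim: P_n = 2^{n+1} − 6.

Base case: P_0 = -4, and 2^{0+1} − 6 = 2 − 6 = -4.
Assume P_m = 2^{m+1} − 6 for some m ≥ 0.
Then P_{m+1} = 2P_m + 6 = 2·(2^{m+1} − 6) + 6 = 2^{m+2} − 12 + 6 = 2^{m+2} − 6.
This completes the inductive step, so P_n = 2^{n+1} − 6 for all n ≥ 0.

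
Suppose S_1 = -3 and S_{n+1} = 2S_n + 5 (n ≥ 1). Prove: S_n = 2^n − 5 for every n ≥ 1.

Base case: S_1 = -3, and 2^1 − 5 = 2 − 5 = -3.
Assume S_r = 2^r − 5 for some r ≥ 1.
Then S_{r+1} = 2S_r + 5 = 2·(2^r − 5) + 5 = 2^{r+1} − 10 + 5 = 2^{r+1} − 5.
By induction, S_n = 2^n − 5 for all n ≥ 1.

S_n = 2^n − 5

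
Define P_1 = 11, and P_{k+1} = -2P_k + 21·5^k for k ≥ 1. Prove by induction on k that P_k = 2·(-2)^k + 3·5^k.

Base case: P_1 = 11, and 2·(-2)^1 + 3·5^1 = -4 + 15 = 11.
Assume P_j = 2·(-2)^j + 3·5^j for some j ≥ 1.
Then P_{j+1} = -2P_j + 21·5^j = -2·(2·(-2)^j + 3·5^j) + 21·5^j = 2·(-2)^{j+1} − 6·5^j + 21·5^j = 2·(-2)^{j+1} + 15·5^j = 2·(-2)^{j+1} + 3·5^{j+1}.
Hence P_k = 2·(-2)^k + 3·5^k for every k ≥ 1, by induction.

P_k = 2·(-2)^k + 3·5^k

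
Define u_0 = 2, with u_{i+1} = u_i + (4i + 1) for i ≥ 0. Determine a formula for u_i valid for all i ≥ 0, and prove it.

Claim: u_i = 2i^2 − i + 2.

Base case: u_0 = 2, and 2·0^2 − 0 + 2 = 2.
Assume u_k = 2k^2 − k + 2.
Then u_{k+1} = u_k + (4k + 1) = (2k^2 − k + 2) + (4k + 1) = 2k^2 + 3k + 3,
and 2·(k+1)^2 − (k+1) + 2 = 2k^2 + 3k + 3.
This completes the inductive step, so u_i = 2i^2 − i + 2 for all i ≥ 0.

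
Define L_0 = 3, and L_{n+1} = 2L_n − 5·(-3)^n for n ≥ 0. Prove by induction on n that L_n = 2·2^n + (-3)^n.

Base case: L_0 = 3, and 2·2^0 + (-3)^0 = 2 + 1 = 3.
Assume L_j = 2·2^j + (-3)^j for some j ≥ 0.
Then L_{j+1} = 2L_j − 5·(-3)^j = 2·(2·2^j + (-3)^j) − 5·(-3)^j = 2·2^{j+1} + 2·(-3)^j − 5·(-3)^j = 2·2^{j+1} − 3·(-3)^j = 2·2^{j+1} + (-3)^{j+1}.
This completes the inductive step, so L_n = 2·2^n + (-3)^n for all n ≥ 0.

L_n = 2·2^n + (-3)^n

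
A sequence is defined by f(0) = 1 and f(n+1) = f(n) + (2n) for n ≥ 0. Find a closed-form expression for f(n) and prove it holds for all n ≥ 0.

Claim: f(n) = n^2 − n + 1.

Base case: f(0) = 1, and 0^2 − 0 + 1 = 1.
Assume f(k) = k^2 − k + 1.
Then f(k+1) = f(k) + (2k) = (k^2 − k + 1) + (2k) = k^2 + k + 1,
and (k+1)^2 − (k+1) + 1 = k^2 + k + 1.
This completes the inductive step, so f(n) = n^2 − n + 1 for all n ≥ 0.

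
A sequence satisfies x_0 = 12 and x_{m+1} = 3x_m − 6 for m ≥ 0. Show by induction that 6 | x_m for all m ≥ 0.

Base case: x_0 = 12 = 6·2, so 6 | x_0.
Assume 6 | x_j, so x_j = 6t for some integer t.
Then x_{j+1} = 3x_j − 6 = 3·(6t) − 6 = 6(3t − 1), so 6 | x_{j+1}.
So the property holds for j+1, and by induction 6 | x_m for all m ≥ 0.

6 | x_m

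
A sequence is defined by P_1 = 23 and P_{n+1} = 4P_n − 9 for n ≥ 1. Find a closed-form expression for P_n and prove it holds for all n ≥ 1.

Claim: P_n = 5·4^n + 3.

Base case: P_1 = 23, and 5·4^1 + 3 = 20 + 3 = 23.
Assume P_k = 5·4^k + 3 for some k ≥ 1.
Then P_{k+1} = 4P_k − 9 = 4·(5·4^k + 3) − 9 = 20·4^k + 12 − 9 = 5·4^{k+1} + 3.
Hence P_n = 5·4^n + 3 for every n ≥ 1, by induction.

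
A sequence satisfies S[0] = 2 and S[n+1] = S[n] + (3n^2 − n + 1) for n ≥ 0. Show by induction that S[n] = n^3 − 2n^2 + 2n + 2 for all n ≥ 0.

Base case: S[0] = 2, and 0^3 − 2·0^2 + 2·0 + 2 = 2.
Assume S[j] = j^3 − 2j^2 + 2j + 2.
Then S[j+1] = S[j] + (3j^2 − j + 1) = (j^3 − 2j^2 + 2j + 2) + (3j^2 − j + 1) = j^3 + j^2 + j + 3,
and (j+1)^3 − 2·(j+1)^2 + 2·(j+1) + 2 = j^3 + j^2 + j + 3.
By induction, S[n] = n^3 − 2n^2 + 2n + 2 for all n ≥ 0.

S[n] = n^3 − 2n^2 + 2n + 2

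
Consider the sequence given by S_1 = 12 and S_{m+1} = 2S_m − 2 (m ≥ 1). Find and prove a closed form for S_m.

Claim: S_m = 5·2^m + 2.

Base case: S_1 = 12, and 5·2^1 + 2 = 10 + 2 = 12.
Assume S_k = 5·2^k + 2 for some k ≥ 1.
Then S_{k+1} = 2S_k − 2 = 2·(5·2^k + 2) − 2 = 10·2^k + 4 − 2 = 5·2^{k+1} + 2.
Hence S_m = 5·2^m + 2 for every m ≥ 1, by induction.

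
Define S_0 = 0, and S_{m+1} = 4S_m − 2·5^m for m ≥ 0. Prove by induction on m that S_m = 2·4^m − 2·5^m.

Base case: S_0 = 0, and 2·4^0 − 2·5^0 = 2 − 2 = 0.
Assume S_r = 2·4^r − 2·5^r for some r ≥ 0.
Then S_{r+1} = 4S_r − 2·5^r = 4·(2·4^r − 2·5^r) − 2·5^r = 2·4^{r+1} − 8·5^r − 2·5^r = 2·4^{r+1} − 10·5^r = 2·4^{r+1} − 2·5^{r+1}.
By induction, S_m = 2·4^m − 2·5^m for all m ≥ 0.

S_m = 2·4^m − 2·5^m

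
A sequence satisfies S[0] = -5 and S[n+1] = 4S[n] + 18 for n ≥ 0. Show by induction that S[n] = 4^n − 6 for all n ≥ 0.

Base case: S[0] = -5, and 4^0 − 6 = 1 − 6 = -5.
Assume S[k] = 4^k − 6 for some k ≥ 0.
Then S[k+1] = 4S[k] + 18 = 4·(4^k − 6) + 18 = 4^{k+1} − 24 + 18 = 4^{k+1} − 6.
This completes the inductive step, so S[n] = 4^n − 6 for all n ≥ 0.

S[n] = 4^n − 6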